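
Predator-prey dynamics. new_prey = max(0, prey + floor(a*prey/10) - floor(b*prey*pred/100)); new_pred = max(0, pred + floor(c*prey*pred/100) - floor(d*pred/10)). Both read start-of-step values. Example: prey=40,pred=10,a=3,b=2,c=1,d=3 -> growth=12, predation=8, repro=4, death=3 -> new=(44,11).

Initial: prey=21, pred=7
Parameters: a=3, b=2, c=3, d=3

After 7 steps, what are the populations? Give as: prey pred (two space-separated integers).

Answer: 2 51

Derivation:
Step 1: prey: 21+6-2=25; pred: 7+4-2=9
Step 2: prey: 25+7-4=28; pred: 9+6-2=13
Step 3: prey: 28+8-7=29; pred: 13+10-3=20
Step 4: prey: 29+8-11=26; pred: 20+17-6=31
Step 5: prey: 26+7-16=17; pred: 31+24-9=46
Step 6: prey: 17+5-15=7; pred: 46+23-13=56
Step 7: prey: 7+2-7=2; pred: 56+11-16=51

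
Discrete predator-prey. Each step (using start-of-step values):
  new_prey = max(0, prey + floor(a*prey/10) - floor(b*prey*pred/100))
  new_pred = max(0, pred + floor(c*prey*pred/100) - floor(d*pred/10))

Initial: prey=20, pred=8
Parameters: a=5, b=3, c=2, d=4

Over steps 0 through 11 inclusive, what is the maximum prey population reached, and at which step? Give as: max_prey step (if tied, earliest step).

Answer: 49 5

Derivation:
Step 1: prey: 20+10-4=26; pred: 8+3-3=8
Step 2: prey: 26+13-6=33; pred: 8+4-3=9
Step 3: prey: 33+16-8=41; pred: 9+5-3=11
Step 4: prey: 41+20-13=48; pred: 11+9-4=16
Step 5: prey: 48+24-23=49; pred: 16+15-6=25
Step 6: prey: 49+24-36=37; pred: 25+24-10=39
Step 7: prey: 37+18-43=12; pred: 39+28-15=52
Step 8: prey: 12+6-18=0; pred: 52+12-20=44
Step 9: prey: 0+0-0=0; pred: 44+0-17=27
Step 10: prey: 0+0-0=0; pred: 27+0-10=17
Step 11: prey: 0+0-0=0; pred: 17+0-6=11
Max prey = 49 at step 5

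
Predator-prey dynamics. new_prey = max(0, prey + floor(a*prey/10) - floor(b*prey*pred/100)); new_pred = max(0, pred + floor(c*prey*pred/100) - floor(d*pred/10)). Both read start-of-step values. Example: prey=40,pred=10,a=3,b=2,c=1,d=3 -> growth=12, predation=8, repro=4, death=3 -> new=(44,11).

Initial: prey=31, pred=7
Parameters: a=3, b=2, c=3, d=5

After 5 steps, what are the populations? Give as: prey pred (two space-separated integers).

Answer: 14 60

Derivation:
Step 1: prey: 31+9-4=36; pred: 7+6-3=10
Step 2: prey: 36+10-7=39; pred: 10+10-5=15
Step 3: prey: 39+11-11=39; pred: 15+17-7=25
Step 4: prey: 39+11-19=31; pred: 25+29-12=42
Step 5: prey: 31+9-26=14; pred: 42+39-21=60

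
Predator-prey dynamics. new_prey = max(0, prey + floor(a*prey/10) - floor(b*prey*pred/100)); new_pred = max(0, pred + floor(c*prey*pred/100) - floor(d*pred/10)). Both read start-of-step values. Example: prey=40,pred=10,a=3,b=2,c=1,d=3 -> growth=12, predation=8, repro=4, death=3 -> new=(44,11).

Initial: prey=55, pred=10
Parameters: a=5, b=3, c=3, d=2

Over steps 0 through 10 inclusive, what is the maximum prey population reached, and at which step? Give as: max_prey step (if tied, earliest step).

Answer: 66 1

Derivation:
Step 1: prey: 55+27-16=66; pred: 10+16-2=24
Step 2: prey: 66+33-47=52; pred: 24+47-4=67
Step 3: prey: 52+26-104=0; pred: 67+104-13=158
Step 4: prey: 0+0-0=0; pred: 158+0-31=127
Step 5: prey: 0+0-0=0; pred: 127+0-25=102
Step 6: prey: 0+0-0=0; pred: 102+0-20=82
Step 7: prey: 0+0-0=0; pred: 82+0-16=66
Step 8: prey: 0+0-0=0; pred: 66+0-13=53
Step 9: prey: 0+0-0=0; pred: 53+0-10=43
Step 10: prey: 0+0-0=0; pred: 43+0-8=35
Max prey = 66 at step 1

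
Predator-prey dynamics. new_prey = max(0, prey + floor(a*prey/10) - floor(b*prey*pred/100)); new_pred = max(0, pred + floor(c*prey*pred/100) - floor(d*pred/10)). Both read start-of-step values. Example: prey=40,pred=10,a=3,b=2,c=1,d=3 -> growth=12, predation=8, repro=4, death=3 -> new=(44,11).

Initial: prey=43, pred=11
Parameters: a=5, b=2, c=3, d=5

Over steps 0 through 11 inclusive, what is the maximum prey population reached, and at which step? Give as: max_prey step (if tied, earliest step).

Step 1: prey: 43+21-9=55; pred: 11+14-5=20
Step 2: prey: 55+27-22=60; pred: 20+33-10=43
Step 3: prey: 60+30-51=39; pred: 43+77-21=99
Step 4: prey: 39+19-77=0; pred: 99+115-49=165
Step 5: prey: 0+0-0=0; pred: 165+0-82=83
Step 6: prey: 0+0-0=0; pred: 83+0-41=42
Step 7: prey: 0+0-0=0; pred: 42+0-21=21
Step 8: prey: 0+0-0=0; pred: 21+0-10=11
Step 9: prey: 0+0-0=0; pred: 11+0-5=6
Step 10: prey: 0+0-0=0; pred: 6+0-3=3
Step 11: prey: 0+0-0=0; pred: 3+0-1=2
Max prey = 60 at step 2

Answer: 60 2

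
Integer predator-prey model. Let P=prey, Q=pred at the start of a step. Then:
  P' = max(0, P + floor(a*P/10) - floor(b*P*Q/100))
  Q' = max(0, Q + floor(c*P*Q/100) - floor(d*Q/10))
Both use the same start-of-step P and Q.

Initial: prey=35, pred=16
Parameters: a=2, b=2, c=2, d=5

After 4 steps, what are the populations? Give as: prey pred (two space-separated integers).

Answer: 17 19

Derivation:
Step 1: prey: 35+7-11=31; pred: 16+11-8=19
Step 2: prey: 31+6-11=26; pred: 19+11-9=21
Step 3: prey: 26+5-10=21; pred: 21+10-10=21
Step 4: prey: 21+4-8=17; pred: 21+8-10=19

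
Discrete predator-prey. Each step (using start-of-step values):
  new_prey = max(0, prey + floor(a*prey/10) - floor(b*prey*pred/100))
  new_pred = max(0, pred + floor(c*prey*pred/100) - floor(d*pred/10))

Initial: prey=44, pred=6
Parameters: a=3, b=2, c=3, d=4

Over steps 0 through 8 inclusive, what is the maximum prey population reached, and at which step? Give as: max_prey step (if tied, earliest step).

Step 1: prey: 44+13-5=52; pred: 6+7-2=11
Step 2: prey: 52+15-11=56; pred: 11+17-4=24
Step 3: prey: 56+16-26=46; pred: 24+40-9=55
Step 4: prey: 46+13-50=9; pred: 55+75-22=108
Step 5: prey: 9+2-19=0; pred: 108+29-43=94
Step 6: prey: 0+0-0=0; pred: 94+0-37=57
Step 7: prey: 0+0-0=0; pred: 57+0-22=35
Step 8: prey: 0+0-0=0; pred: 35+0-14=21
Max prey = 56 at step 2

Answer: 56 2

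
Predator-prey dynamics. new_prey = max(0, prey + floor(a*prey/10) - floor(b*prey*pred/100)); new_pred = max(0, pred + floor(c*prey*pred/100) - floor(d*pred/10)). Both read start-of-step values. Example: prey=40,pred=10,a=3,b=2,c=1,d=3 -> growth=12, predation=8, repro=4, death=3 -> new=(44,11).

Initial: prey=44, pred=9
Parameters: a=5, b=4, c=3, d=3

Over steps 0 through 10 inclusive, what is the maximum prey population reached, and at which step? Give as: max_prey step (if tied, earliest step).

Answer: 51 1

Derivation:
Step 1: prey: 44+22-15=51; pred: 9+11-2=18
Step 2: prey: 51+25-36=40; pred: 18+27-5=40
Step 3: prey: 40+20-64=0; pred: 40+48-12=76
Step 4: prey: 0+0-0=0; pred: 76+0-22=54
Step 5: prey: 0+0-0=0; pred: 54+0-16=38
Step 6: prey: 0+0-0=0; pred: 38+0-11=27
Step 7: prey: 0+0-0=0; pred: 27+0-8=19
Step 8: prey: 0+0-0=0; pred: 19+0-5=14
Step 9: prey: 0+0-0=0; pred: 14+0-4=10
Step 10: prey: 0+0-0=0; pred: 10+0-3=7
Max prey = 51 at step 1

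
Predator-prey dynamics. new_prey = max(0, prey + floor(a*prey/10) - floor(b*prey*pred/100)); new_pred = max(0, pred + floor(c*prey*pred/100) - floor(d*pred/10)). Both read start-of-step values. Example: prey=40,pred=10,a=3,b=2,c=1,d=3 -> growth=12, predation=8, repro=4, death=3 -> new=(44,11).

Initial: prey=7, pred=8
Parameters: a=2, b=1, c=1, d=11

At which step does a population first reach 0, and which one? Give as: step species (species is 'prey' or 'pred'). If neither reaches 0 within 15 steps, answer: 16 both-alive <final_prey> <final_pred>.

Step 1: prey: 7+1-0=8; pred: 8+0-8=0
First extinction: pred at step 1

Answer: 1 pred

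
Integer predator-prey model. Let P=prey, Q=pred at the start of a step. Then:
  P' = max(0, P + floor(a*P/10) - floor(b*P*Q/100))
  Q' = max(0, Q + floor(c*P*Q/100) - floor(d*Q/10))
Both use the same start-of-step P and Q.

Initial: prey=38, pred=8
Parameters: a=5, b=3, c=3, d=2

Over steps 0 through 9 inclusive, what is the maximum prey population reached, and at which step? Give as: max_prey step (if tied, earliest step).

Answer: 49 2

Derivation:
Step 1: prey: 38+19-9=48; pred: 8+9-1=16
Step 2: prey: 48+24-23=49; pred: 16+23-3=36
Step 3: prey: 49+24-52=21; pred: 36+52-7=81
Step 4: prey: 21+10-51=0; pred: 81+51-16=116
Step 5: prey: 0+0-0=0; pred: 116+0-23=93
Step 6: prey: 0+0-0=0; pred: 93+0-18=75
Step 7: prey: 0+0-0=0; pred: 75+0-15=60
Step 8: prey: 0+0-0=0; pred: 60+0-12=48
Step 9: prey: 0+0-0=0; pred: 48+0-9=39
Max prey = 49 at step 2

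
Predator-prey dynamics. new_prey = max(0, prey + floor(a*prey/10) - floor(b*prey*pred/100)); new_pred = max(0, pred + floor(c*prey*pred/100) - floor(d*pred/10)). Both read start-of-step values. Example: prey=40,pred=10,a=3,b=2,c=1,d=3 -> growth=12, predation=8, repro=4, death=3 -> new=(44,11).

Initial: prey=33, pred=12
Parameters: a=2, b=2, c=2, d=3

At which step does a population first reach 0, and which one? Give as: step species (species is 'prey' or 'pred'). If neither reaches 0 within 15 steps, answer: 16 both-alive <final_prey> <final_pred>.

Step 1: prey: 33+6-7=32; pred: 12+7-3=16
Step 2: prey: 32+6-10=28; pred: 16+10-4=22
Step 3: prey: 28+5-12=21; pred: 22+12-6=28
Step 4: prey: 21+4-11=14; pred: 28+11-8=31
Step 5: prey: 14+2-8=8; pred: 31+8-9=30
Step 6: prey: 8+1-4=5; pred: 30+4-9=25
Step 7: prey: 5+1-2=4; pred: 25+2-7=20
Step 8: prey: 4+0-1=3; pred: 20+1-6=15
Step 9: prey: 3+0-0=3; pred: 15+0-4=11
Step 10: prey: 3+0-0=3; pred: 11+0-3=8
Step 11: prey: 3+0-0=3; pred: 8+0-2=6
Step 12: prey: 3+0-0=3; pred: 6+0-1=5
Step 13: prey: 3+0-0=3; pred: 5+0-1=4
Step 14: prey: 3+0-0=3; pred: 4+0-1=3
Step 15: prey: 3+0-0=3; pred: 3+0-0=3
No extinction within 15 steps

Answer: 16 both-alive 3 3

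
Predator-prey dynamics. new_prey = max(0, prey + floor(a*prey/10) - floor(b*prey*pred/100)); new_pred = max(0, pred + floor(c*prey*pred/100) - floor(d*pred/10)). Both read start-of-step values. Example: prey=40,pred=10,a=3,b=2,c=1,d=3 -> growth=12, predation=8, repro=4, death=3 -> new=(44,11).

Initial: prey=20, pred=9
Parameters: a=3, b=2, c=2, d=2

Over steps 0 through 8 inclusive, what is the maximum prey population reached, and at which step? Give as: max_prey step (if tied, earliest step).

Answer: 25 3

Derivation:
Step 1: prey: 20+6-3=23; pred: 9+3-1=11
Step 2: prey: 23+6-5=24; pred: 11+5-2=14
Step 3: prey: 24+7-6=25; pred: 14+6-2=18
Step 4: prey: 25+7-9=23; pred: 18+9-3=24
Step 5: prey: 23+6-11=18; pred: 24+11-4=31
Step 6: prey: 18+5-11=12; pred: 31+11-6=36
Step 7: prey: 12+3-8=7; pred: 36+8-7=37
Step 8: prey: 7+2-5=4; pred: 37+5-7=35
Max prey = 25 at step 3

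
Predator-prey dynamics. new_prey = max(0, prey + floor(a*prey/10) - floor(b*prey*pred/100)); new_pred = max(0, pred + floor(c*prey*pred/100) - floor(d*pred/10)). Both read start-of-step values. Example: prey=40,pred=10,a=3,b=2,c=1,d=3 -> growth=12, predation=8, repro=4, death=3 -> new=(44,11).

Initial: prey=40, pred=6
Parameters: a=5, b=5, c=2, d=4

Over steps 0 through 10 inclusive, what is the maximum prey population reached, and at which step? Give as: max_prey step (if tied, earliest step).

Step 1: prey: 40+20-12=48; pred: 6+4-2=8
Step 2: prey: 48+24-19=53; pred: 8+7-3=12
Step 3: prey: 53+26-31=48; pred: 12+12-4=20
Step 4: prey: 48+24-48=24; pred: 20+19-8=31
Step 5: prey: 24+12-37=0; pred: 31+14-12=33
Step 6: prey: 0+0-0=0; pred: 33+0-13=20
Step 7: prey: 0+0-0=0; pred: 20+0-8=12
Step 8: prey: 0+0-0=0; pred: 12+0-4=8
Step 9: prey: 0+0-0=0; pred: 8+0-3=5
Step 10: prey: 0+0-0=0; pred: 5+0-2=3
Max prey = 53 at step 2

Answer: 53 2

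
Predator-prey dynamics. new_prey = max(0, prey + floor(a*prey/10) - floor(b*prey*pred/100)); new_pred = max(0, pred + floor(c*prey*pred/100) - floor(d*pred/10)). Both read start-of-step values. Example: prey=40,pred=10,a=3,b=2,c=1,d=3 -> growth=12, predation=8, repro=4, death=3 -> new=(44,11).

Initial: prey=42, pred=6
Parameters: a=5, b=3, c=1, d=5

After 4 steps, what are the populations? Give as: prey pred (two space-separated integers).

Step 1: prey: 42+21-7=56; pred: 6+2-3=5
Step 2: prey: 56+28-8=76; pred: 5+2-2=5
Step 3: prey: 76+38-11=103; pred: 5+3-2=6
Step 4: prey: 103+51-18=136; pred: 6+6-3=9

Answer: 136 9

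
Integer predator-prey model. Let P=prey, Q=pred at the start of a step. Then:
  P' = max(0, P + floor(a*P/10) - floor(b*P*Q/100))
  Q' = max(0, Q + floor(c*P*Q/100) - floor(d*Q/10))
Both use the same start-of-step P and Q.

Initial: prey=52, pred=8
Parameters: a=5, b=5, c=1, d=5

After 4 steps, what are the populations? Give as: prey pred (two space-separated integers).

Answer: 75 11

Derivation:
Step 1: prey: 52+26-20=58; pred: 8+4-4=8
Step 2: prey: 58+29-23=64; pred: 8+4-4=8
Step 3: prey: 64+32-25=71; pred: 8+5-4=9
Step 4: prey: 71+35-31=75; pred: 9+6-4=11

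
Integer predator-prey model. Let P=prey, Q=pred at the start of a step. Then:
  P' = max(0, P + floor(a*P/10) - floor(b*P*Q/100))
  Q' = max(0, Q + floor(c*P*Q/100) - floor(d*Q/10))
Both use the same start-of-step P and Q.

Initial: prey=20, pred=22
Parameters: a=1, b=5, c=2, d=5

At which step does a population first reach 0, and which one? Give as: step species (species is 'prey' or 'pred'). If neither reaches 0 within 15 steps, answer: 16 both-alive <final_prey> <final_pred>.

Step 1: prey: 20+2-22=0; pred: 22+8-11=19
First extinction: prey at step 1

Answer: 1 prey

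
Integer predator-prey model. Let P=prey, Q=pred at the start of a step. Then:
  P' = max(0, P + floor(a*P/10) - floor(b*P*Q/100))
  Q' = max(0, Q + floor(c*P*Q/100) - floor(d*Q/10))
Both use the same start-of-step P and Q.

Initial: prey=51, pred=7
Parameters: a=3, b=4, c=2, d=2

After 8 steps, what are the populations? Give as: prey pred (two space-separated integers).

Answer: 0 19

Derivation:
Step 1: prey: 51+15-14=52; pred: 7+7-1=13
Step 2: prey: 52+15-27=40; pred: 13+13-2=24
Step 3: prey: 40+12-38=14; pred: 24+19-4=39
Step 4: prey: 14+4-21=0; pred: 39+10-7=42
Step 5: prey: 0+0-0=0; pred: 42+0-8=34
Step 6: prey: 0+0-0=0; pred: 34+0-6=28
Step 7: prey: 0+0-0=0; pred: 28+0-5=23
Step 8: prey: 0+0-0=0; pred: 23+0-4=19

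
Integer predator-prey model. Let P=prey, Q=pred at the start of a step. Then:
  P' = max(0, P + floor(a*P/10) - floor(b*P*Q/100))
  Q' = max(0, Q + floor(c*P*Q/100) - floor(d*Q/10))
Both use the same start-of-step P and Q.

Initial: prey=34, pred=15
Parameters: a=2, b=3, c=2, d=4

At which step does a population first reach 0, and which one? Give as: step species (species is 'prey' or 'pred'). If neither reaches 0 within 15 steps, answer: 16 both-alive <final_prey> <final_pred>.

Answer: 16 both-alive 3 2

Derivation:
Step 1: prey: 34+6-15=25; pred: 15+10-6=19
Step 2: prey: 25+5-14=16; pred: 19+9-7=21
Step 3: prey: 16+3-10=9; pred: 21+6-8=19
Step 4: prey: 9+1-5=5; pred: 19+3-7=15
Step 5: prey: 5+1-2=4; pred: 15+1-6=10
Step 6: prey: 4+0-1=3; pred: 10+0-4=6
Step 7: prey: 3+0-0=3; pred: 6+0-2=4
Step 8: prey: 3+0-0=3; pred: 4+0-1=3
Step 9: prey: 3+0-0=3; pred: 3+0-1=2
Step 10: prey: 3+0-0=3; pred: 2+0-0=2
Steps 11-15: state stable at prey=3, pred=2 (no change)
No extinction within 15 steps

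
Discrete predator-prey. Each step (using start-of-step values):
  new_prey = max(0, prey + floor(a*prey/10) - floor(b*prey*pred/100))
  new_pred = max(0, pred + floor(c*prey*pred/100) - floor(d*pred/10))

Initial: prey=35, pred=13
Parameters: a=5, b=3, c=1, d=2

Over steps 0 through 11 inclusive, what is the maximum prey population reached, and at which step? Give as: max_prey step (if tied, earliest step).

Answer: 41 2

Derivation:
Step 1: prey: 35+17-13=39; pred: 13+4-2=15
Step 2: prey: 39+19-17=41; pred: 15+5-3=17
Step 3: prey: 41+20-20=41; pred: 17+6-3=20
Step 4: prey: 41+20-24=37; pred: 20+8-4=24
Step 5: prey: 37+18-26=29; pred: 24+8-4=28
Step 6: prey: 29+14-24=19; pred: 28+8-5=31
Step 7: prey: 19+9-17=11; pred: 31+5-6=30
Step 8: prey: 11+5-9=7; pred: 30+3-6=27
Step 9: prey: 7+3-5=5; pred: 27+1-5=23
Step 10: prey: 5+2-3=4; pred: 23+1-4=20
Step 11: prey: 4+2-2=4; pred: 20+0-4=16
Max prey = 41 at step 2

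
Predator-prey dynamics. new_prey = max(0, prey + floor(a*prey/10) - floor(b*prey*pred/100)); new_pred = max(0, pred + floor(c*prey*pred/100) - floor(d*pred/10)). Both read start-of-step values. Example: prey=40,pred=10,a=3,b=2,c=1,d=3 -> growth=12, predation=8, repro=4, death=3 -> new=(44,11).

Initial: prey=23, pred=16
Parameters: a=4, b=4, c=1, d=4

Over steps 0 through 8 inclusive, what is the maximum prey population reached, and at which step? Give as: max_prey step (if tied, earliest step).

Answer: 39 8

Derivation:
Step 1: prey: 23+9-14=18; pred: 16+3-6=13
Step 2: prey: 18+7-9=16; pred: 13+2-5=10
Step 3: prey: 16+6-6=16; pred: 10+1-4=7
Step 4: prey: 16+6-4=18; pred: 7+1-2=6
Step 5: prey: 18+7-4=21; pred: 6+1-2=5
Step 6: prey: 21+8-4=25; pred: 5+1-2=4
Step 7: prey: 25+10-4=31; pred: 4+1-1=4
Step 8: prey: 31+12-4=39; pred: 4+1-1=4
Max prey = 39 at step 8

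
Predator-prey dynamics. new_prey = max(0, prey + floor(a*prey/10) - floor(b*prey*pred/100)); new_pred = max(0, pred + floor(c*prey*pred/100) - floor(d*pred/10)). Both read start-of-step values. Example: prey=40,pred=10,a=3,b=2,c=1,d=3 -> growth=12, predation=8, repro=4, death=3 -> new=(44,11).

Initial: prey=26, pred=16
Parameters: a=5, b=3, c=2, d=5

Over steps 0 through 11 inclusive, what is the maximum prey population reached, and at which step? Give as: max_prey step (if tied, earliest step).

Answer: 30 4

Derivation:
Step 1: prey: 26+13-12=27; pred: 16+8-8=16
Step 2: prey: 27+13-12=28; pred: 16+8-8=16
Step 3: prey: 28+14-13=29; pred: 16+8-8=16
Step 4: prey: 29+14-13=30; pred: 16+9-8=17
Step 5: prey: 30+15-15=30; pred: 17+10-8=19
Step 6: prey: 30+15-17=28; pred: 19+11-9=21
Step 7: prey: 28+14-17=25; pred: 21+11-10=22
Step 8: prey: 25+12-16=21; pred: 22+11-11=22
Step 9: prey: 21+10-13=18; pred: 22+9-11=20
Step 10: prey: 18+9-10=17; pred: 20+7-10=17
Step 11: prey: 17+8-8=17; pred: 17+5-8=14
Max prey = 30 at step 4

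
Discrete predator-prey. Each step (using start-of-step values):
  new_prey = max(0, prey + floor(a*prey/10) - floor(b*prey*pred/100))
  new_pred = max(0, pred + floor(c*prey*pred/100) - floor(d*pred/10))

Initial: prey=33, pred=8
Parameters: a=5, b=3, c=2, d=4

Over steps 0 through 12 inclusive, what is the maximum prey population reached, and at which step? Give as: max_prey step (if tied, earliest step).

Step 1: prey: 33+16-7=42; pred: 8+5-3=10
Step 2: prey: 42+21-12=51; pred: 10+8-4=14
Step 3: prey: 51+25-21=55; pred: 14+14-5=23
Step 4: prey: 55+27-37=45; pred: 23+25-9=39
Step 5: prey: 45+22-52=15; pred: 39+35-15=59
Step 6: prey: 15+7-26=0; pred: 59+17-23=53
Step 7: prey: 0+0-0=0; pred: 53+0-21=32
Step 8: prey: 0+0-0=0; pred: 32+0-12=20
Step 9: prey: 0+0-0=0; pred: 20+0-8=12
Step 10: prey: 0+0-0=0; pred: 12+0-4=8
Step 11: prey: 0+0-0=0; pred: 8+0-3=5
Step 12: prey: 0+0-0=0; pred: 5+0-2=3
Max prey = 55 at step 3

Answer: 55 3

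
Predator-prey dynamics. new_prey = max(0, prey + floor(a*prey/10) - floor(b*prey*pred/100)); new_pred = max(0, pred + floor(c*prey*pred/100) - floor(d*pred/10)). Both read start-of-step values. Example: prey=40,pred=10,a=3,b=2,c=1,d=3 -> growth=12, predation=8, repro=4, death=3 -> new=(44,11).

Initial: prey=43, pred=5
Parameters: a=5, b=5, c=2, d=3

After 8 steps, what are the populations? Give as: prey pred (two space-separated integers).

Answer: 0 14

Derivation:
Step 1: prey: 43+21-10=54; pred: 5+4-1=8
Step 2: prey: 54+27-21=60; pred: 8+8-2=14
Step 3: prey: 60+30-42=48; pred: 14+16-4=26
Step 4: prey: 48+24-62=10; pred: 26+24-7=43
Step 5: prey: 10+5-21=0; pred: 43+8-12=39
Step 6: prey: 0+0-0=0; pred: 39+0-11=28
Step 7: prey: 0+0-0=0; pred: 28+0-8=20
Step 8: prey: 0+0-0=0; pred: 20+0-6=14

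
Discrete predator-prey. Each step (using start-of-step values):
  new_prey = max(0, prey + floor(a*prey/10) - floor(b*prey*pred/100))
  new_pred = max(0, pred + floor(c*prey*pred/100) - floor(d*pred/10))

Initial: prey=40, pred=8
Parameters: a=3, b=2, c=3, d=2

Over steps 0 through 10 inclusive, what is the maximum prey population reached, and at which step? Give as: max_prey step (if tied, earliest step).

Answer: 46 1

Derivation:
Step 1: prey: 40+12-6=46; pred: 8+9-1=16
Step 2: prey: 46+13-14=45; pred: 16+22-3=35
Step 3: prey: 45+13-31=27; pred: 35+47-7=75
Step 4: prey: 27+8-40=0; pred: 75+60-15=120
Step 5: prey: 0+0-0=0; pred: 120+0-24=96
Step 6: prey: 0+0-0=0; pred: 96+0-19=77
Step 7: prey: 0+0-0=0; pred: 77+0-15=62
Step 8: prey: 0+0-0=0; pred: 62+0-12=50
Step 9: prey: 0+0-0=0; pred: 50+0-10=40
Step 10: prey: 0+0-0=0; pred: 40+0-8=32
Max prey = 46 at step 1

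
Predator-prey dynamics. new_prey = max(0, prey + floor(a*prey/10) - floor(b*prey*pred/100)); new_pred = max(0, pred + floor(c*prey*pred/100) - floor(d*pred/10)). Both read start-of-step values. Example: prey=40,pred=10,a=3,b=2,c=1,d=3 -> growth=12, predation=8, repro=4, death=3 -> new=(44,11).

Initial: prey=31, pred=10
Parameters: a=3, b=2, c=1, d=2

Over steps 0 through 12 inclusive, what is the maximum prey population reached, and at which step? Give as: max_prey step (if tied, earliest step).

Answer: 41 4

Derivation:
Step 1: prey: 31+9-6=34; pred: 10+3-2=11
Step 2: prey: 34+10-7=37; pred: 11+3-2=12
Step 3: prey: 37+11-8=40; pred: 12+4-2=14
Step 4: prey: 40+12-11=41; pred: 14+5-2=17
Step 5: prey: 41+12-13=40; pred: 17+6-3=20
Step 6: prey: 40+12-16=36; pred: 20+8-4=24
Step 7: prey: 36+10-17=29; pred: 24+8-4=28
Step 8: prey: 29+8-16=21; pred: 28+8-5=31
Step 9: prey: 21+6-13=14; pred: 31+6-6=31
Step 10: prey: 14+4-8=10; pred: 31+4-6=29
Step 11: prey: 10+3-5=8; pred: 29+2-5=26
Step 12: prey: 8+2-4=6; pred: 26+2-5=23
Max prey = 41 at step 4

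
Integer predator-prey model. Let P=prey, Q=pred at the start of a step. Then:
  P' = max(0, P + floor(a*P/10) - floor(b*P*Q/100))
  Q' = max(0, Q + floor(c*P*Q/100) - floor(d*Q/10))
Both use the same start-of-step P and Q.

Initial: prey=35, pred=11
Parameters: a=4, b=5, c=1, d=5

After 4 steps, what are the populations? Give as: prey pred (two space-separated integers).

Answer: 33 4

Derivation:
Step 1: prey: 35+14-19=30; pred: 11+3-5=9
Step 2: prey: 30+12-13=29; pred: 9+2-4=7
Step 3: prey: 29+11-10=30; pred: 7+2-3=6
Step 4: prey: 30+12-9=33; pred: 6+1-3=4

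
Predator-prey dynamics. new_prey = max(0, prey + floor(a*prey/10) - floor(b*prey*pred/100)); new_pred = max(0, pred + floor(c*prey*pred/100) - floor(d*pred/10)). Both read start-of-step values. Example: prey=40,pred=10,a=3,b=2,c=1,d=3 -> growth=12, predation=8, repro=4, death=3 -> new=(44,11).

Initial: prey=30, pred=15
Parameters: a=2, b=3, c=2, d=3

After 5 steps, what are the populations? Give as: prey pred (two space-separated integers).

Answer: 2 15

Derivation:
Step 1: prey: 30+6-13=23; pred: 15+9-4=20
Step 2: prey: 23+4-13=14; pred: 20+9-6=23
Step 3: prey: 14+2-9=7; pred: 23+6-6=23
Step 4: prey: 7+1-4=4; pred: 23+3-6=20
Step 5: prey: 4+0-2=2; pred: 20+1-6=15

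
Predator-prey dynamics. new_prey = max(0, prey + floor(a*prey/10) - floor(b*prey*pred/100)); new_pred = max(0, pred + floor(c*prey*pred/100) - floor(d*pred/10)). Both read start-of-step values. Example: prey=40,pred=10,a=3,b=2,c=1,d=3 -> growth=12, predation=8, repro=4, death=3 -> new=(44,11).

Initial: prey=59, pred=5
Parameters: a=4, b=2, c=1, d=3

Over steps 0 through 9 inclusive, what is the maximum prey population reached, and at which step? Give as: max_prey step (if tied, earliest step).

Step 1: prey: 59+23-5=77; pred: 5+2-1=6
Step 2: prey: 77+30-9=98; pred: 6+4-1=9
Step 3: prey: 98+39-17=120; pred: 9+8-2=15
Step 4: prey: 120+48-36=132; pred: 15+18-4=29
Step 5: prey: 132+52-76=108; pred: 29+38-8=59
Step 6: prey: 108+43-127=24; pred: 59+63-17=105
Step 7: prey: 24+9-50=0; pred: 105+25-31=99
Step 8: prey: 0+0-0=0; pred: 99+0-29=70
Step 9: prey: 0+0-0=0; pred: 70+0-21=49
Max prey = 132 at step 4

Answer: 132 4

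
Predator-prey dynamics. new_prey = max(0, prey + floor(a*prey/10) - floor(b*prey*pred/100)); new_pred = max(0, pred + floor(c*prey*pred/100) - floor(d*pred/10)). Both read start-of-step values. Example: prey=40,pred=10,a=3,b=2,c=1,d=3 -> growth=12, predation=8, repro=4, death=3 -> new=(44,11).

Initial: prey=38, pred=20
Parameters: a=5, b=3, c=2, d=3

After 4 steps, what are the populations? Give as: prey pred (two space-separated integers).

Step 1: prey: 38+19-22=35; pred: 20+15-6=29
Step 2: prey: 35+17-30=22; pred: 29+20-8=41
Step 3: prey: 22+11-27=6; pred: 41+18-12=47
Step 4: prey: 6+3-8=1; pred: 47+5-14=38

Answer: 1 38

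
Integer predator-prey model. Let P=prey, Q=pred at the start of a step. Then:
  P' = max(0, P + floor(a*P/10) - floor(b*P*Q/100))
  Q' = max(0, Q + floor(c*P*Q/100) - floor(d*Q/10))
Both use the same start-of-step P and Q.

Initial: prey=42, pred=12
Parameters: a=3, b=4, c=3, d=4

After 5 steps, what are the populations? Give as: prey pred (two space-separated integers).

Step 1: prey: 42+12-20=34; pred: 12+15-4=23
Step 2: prey: 34+10-31=13; pred: 23+23-9=37
Step 3: prey: 13+3-19=0; pred: 37+14-14=37
Step 4: prey: 0+0-0=0; pred: 37+0-14=23
Step 5: prey: 0+0-0=0; pred: 23+0-9=14

Answer: 0 14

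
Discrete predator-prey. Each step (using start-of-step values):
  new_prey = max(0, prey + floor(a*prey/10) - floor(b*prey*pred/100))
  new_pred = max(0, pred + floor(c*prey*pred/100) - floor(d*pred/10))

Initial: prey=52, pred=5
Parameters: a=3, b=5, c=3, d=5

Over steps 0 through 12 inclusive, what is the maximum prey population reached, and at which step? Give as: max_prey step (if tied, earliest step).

Answer: 54 1

Derivation:
Step 1: prey: 52+15-13=54; pred: 5+7-2=10
Step 2: prey: 54+16-27=43; pred: 10+16-5=21
Step 3: prey: 43+12-45=10; pred: 21+27-10=38
Step 4: prey: 10+3-19=0; pred: 38+11-19=30
Step 5: prey: 0+0-0=0; pred: 30+0-15=15
Step 6: prey: 0+0-0=0; pred: 15+0-7=8
Step 7: prey: 0+0-0=0; pred: 8+0-4=4
Step 8: prey: 0+0-0=0; pred: 4+0-2=2
Step 9: prey: 0+0-0=0; pred: 2+0-1=1
Step 10: prey: 0+0-0=0; pred: 1+0-0=1
Step 11: prey: 0+0-0=0; pred: 1+0-0=1
Step 12: prey: 0+0-0=0; pred: 1+0-0=1
Max prey = 54 at step 1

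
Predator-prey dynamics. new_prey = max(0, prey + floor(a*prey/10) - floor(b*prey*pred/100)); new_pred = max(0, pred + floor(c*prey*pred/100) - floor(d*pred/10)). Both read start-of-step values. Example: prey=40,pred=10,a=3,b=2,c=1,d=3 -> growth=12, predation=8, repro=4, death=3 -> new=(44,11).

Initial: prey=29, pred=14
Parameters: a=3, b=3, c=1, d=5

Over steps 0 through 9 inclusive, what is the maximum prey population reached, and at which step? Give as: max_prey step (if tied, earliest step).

Answer: 76 9

Derivation:
Step 1: prey: 29+8-12=25; pred: 14+4-7=11
Step 2: prey: 25+7-8=24; pred: 11+2-5=8
Step 3: prey: 24+7-5=26; pred: 8+1-4=5
Step 4: prey: 26+7-3=30; pred: 5+1-2=4
Step 5: prey: 30+9-3=36; pred: 4+1-2=3
Step 6: prey: 36+10-3=43; pred: 3+1-1=3
Step 7: prey: 43+12-3=52; pred: 3+1-1=3
Step 8: prey: 52+15-4=63; pred: 3+1-1=3
Step 9: prey: 63+18-5=76; pred: 3+1-1=3
Max prey = 76 at step 9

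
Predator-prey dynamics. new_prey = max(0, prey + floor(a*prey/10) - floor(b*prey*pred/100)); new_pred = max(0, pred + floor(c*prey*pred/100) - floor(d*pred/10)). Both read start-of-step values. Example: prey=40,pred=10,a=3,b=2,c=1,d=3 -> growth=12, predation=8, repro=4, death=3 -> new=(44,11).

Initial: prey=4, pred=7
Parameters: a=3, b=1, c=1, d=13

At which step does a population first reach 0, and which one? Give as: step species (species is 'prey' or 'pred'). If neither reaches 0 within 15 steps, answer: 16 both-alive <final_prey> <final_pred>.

Answer: 1 pred

Derivation:
Step 1: prey: 4+1-0=5; pred: 7+0-9=0
First extinction: pred at step 1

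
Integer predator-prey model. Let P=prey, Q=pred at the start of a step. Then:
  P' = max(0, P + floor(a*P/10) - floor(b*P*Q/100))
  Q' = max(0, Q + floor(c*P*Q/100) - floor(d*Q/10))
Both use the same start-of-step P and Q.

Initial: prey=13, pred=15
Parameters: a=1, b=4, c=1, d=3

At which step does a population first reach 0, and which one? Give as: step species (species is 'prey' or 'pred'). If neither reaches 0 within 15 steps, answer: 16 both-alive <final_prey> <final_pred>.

Step 1: prey: 13+1-7=7; pred: 15+1-4=12
Step 2: prey: 7+0-3=4; pred: 12+0-3=9
Step 3: prey: 4+0-1=3; pred: 9+0-2=7
Step 4: prey: 3+0-0=3; pred: 7+0-2=5
Step 5: prey: 3+0-0=3; pred: 5+0-1=4
Step 6: prey: 3+0-0=3; pred: 4+0-1=3
Step 7: prey: 3+0-0=3; pred: 3+0-0=3
Steps 8-15: state stable at prey=3, pred=3 (no change)
No extinction within 15 steps

Answer: 16 both-alive 3 3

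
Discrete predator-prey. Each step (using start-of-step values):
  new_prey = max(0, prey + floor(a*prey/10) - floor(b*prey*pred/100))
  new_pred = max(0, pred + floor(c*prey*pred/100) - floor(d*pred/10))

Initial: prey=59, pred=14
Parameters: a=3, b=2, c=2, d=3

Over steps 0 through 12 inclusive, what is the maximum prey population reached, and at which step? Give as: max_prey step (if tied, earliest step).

Step 1: prey: 59+17-16=60; pred: 14+16-4=26
Step 2: prey: 60+18-31=47; pred: 26+31-7=50
Step 3: prey: 47+14-47=14; pred: 50+47-15=82
Step 4: prey: 14+4-22=0; pred: 82+22-24=80
Step 5: prey: 0+0-0=0; pred: 80+0-24=56
Step 6: prey: 0+0-0=0; pred: 56+0-16=40
Step 7: prey: 0+0-0=0; pred: 40+0-12=28
Step 8: prey: 0+0-0=0; pred: 28+0-8=20
Step 9: prey: 0+0-0=0; pred: 20+0-6=14
Step 10: prey: 0+0-0=0; pred: 14+0-4=10
Step 11: prey: 0+0-0=0; pred: 10+0-3=7
Step 12: prey: 0+0-0=0; pred: 7+0-2=5
Max prey = 60 at step 1

Answer: 60 1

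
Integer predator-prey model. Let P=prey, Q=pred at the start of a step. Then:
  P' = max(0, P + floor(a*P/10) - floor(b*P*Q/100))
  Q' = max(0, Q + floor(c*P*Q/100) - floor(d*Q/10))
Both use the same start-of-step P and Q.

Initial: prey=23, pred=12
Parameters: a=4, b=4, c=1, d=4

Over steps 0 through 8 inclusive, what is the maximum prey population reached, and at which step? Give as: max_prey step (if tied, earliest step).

Answer: 60 8

Derivation:
Step 1: prey: 23+9-11=21; pred: 12+2-4=10
Step 2: prey: 21+8-8=21; pred: 10+2-4=8
Step 3: prey: 21+8-6=23; pred: 8+1-3=6
Step 4: prey: 23+9-5=27; pred: 6+1-2=5
Step 5: prey: 27+10-5=32; pred: 5+1-2=4
Step 6: prey: 32+12-5=39; pred: 4+1-1=4
Step 7: prey: 39+15-6=48; pred: 4+1-1=4
Step 8: prey: 48+19-7=60; pred: 4+1-1=4
Max prey = 60 at step 8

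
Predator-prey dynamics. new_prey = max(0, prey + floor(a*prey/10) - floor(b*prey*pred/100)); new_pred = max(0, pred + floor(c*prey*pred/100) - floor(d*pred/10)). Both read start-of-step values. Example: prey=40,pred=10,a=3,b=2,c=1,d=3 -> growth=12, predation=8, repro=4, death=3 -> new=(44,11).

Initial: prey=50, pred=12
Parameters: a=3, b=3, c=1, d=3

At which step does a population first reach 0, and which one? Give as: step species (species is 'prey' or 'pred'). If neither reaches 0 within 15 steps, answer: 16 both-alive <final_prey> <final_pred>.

Step 1: prey: 50+15-18=47; pred: 12+6-3=15
Step 2: prey: 47+14-21=40; pred: 15+7-4=18
Step 3: prey: 40+12-21=31; pred: 18+7-5=20
Step 4: prey: 31+9-18=22; pred: 20+6-6=20
Step 5: prey: 22+6-13=15; pred: 20+4-6=18
Step 6: prey: 15+4-8=11; pred: 18+2-5=15
Step 7: prey: 11+3-4=10; pred: 15+1-4=12
Step 8: prey: 10+3-3=10; pred: 12+1-3=10
Step 9: prey: 10+3-3=10; pred: 10+1-3=8
Step 10: prey: 10+3-2=11; pred: 8+0-2=6
Step 11: prey: 11+3-1=13; pred: 6+0-1=5
Step 12: prey: 13+3-1=15; pred: 5+0-1=4
Step 13: prey: 15+4-1=18; pred: 4+0-1=3
Step 14: prey: 18+5-1=22; pred: 3+0-0=3
Step 15: prey: 22+6-1=27; pred: 3+0-0=3
No extinction within 15 steps

Answer: 16 both-alive 27 3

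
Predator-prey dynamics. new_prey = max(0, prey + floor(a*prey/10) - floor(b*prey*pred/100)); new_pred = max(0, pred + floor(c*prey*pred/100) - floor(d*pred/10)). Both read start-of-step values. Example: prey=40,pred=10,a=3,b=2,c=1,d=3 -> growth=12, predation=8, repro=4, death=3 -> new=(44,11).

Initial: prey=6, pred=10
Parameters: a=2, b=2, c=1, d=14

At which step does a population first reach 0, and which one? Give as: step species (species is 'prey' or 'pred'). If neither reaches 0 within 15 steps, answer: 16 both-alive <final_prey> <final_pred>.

Step 1: prey: 6+1-1=6; pred: 10+0-14=0
First extinction: pred at step 1

Answer: 1 pred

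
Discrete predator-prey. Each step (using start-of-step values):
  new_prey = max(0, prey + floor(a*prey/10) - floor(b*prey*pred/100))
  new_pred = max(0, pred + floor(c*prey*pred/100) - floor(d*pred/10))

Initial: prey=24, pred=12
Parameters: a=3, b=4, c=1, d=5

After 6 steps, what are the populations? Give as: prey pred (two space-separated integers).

Step 1: prey: 24+7-11=20; pred: 12+2-6=8
Step 2: prey: 20+6-6=20; pred: 8+1-4=5
Step 3: prey: 20+6-4=22; pred: 5+1-2=4
Step 4: prey: 22+6-3=25; pred: 4+0-2=2
Step 5: prey: 25+7-2=30; pred: 2+0-1=1
Step 6: prey: 30+9-1=38; pred: 1+0-0=1

Answer: 38 1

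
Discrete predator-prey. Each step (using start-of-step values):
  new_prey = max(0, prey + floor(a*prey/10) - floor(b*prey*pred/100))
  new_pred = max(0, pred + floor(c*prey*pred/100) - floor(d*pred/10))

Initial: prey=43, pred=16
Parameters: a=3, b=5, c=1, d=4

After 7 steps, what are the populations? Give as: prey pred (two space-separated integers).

Step 1: prey: 43+12-34=21; pred: 16+6-6=16
Step 2: prey: 21+6-16=11; pred: 16+3-6=13
Step 3: prey: 11+3-7=7; pred: 13+1-5=9
Step 4: prey: 7+2-3=6; pred: 9+0-3=6
Step 5: prey: 6+1-1=6; pred: 6+0-2=4
Step 6: prey: 6+1-1=6; pred: 4+0-1=3
Step 7: prey: 6+1-0=7; pred: 3+0-1=2

Answer: 7 2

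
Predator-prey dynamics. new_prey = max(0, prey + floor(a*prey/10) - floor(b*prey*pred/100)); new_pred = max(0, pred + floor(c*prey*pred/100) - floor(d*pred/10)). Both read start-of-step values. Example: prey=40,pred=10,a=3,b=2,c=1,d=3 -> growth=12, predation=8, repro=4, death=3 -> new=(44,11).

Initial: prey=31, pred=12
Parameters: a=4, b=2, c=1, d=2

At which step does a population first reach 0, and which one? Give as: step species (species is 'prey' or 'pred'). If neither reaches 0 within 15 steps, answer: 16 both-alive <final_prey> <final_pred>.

Step 1: prey: 31+12-7=36; pred: 12+3-2=13
Step 2: prey: 36+14-9=41; pred: 13+4-2=15
Step 3: prey: 41+16-12=45; pred: 15+6-3=18
Step 4: prey: 45+18-16=47; pred: 18+8-3=23
Step 5: prey: 47+18-21=44; pred: 23+10-4=29
Step 6: prey: 44+17-25=36; pred: 29+12-5=36
Step 7: prey: 36+14-25=25; pred: 36+12-7=41
Step 8: prey: 25+10-20=15; pred: 41+10-8=43
Step 9: prey: 15+6-12=9; pred: 43+6-8=41
Step 10: prey: 9+3-7=5; pred: 41+3-8=36
Step 11: prey: 5+2-3=4; pred: 36+1-7=30
Step 12: prey: 4+1-2=3; pred: 30+1-6=25
Step 13: prey: 3+1-1=3; pred: 25+0-5=20
Step 14: prey: 3+1-1=3; pred: 20+0-4=16
Step 15: prey: 3+1-0=4; pred: 16+0-3=13
No extinction within 15 steps

Answer: 16 both-alive 4 13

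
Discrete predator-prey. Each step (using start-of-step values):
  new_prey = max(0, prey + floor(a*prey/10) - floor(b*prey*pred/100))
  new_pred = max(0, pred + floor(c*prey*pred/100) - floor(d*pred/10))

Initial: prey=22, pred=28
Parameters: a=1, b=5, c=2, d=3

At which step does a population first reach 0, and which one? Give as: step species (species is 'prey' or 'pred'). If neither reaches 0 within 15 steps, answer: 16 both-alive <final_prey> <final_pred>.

Step 1: prey: 22+2-30=0; pred: 28+12-8=32
First extinction: prey at step 1

Answer: 1 prey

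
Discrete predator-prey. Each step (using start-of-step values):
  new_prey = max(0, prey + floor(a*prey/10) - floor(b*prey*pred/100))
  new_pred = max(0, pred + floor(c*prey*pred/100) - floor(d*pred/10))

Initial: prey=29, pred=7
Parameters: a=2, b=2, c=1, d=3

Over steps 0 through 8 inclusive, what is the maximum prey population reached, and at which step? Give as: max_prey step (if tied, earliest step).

Step 1: prey: 29+5-4=30; pred: 7+2-2=7
Step 2: prey: 30+6-4=32; pred: 7+2-2=7
Step 3: prey: 32+6-4=34; pred: 7+2-2=7
Step 4: prey: 34+6-4=36; pred: 7+2-2=7
Step 5: prey: 36+7-5=38; pred: 7+2-2=7
Step 6: prey: 38+7-5=40; pred: 7+2-2=7
Step 7: prey: 40+8-5=43; pred: 7+2-2=7
Step 8: prey: 43+8-6=45; pred: 7+3-2=8
Max prey = 45 at step 8

Answer: 45 8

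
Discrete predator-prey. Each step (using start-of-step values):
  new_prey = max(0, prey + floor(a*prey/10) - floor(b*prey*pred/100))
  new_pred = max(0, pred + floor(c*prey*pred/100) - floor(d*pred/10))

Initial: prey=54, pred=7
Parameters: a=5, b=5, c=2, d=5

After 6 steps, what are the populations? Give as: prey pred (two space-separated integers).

Step 1: prey: 54+27-18=63; pred: 7+7-3=11
Step 2: prey: 63+31-34=60; pred: 11+13-5=19
Step 3: prey: 60+30-57=33; pred: 19+22-9=32
Step 4: prey: 33+16-52=0; pred: 32+21-16=37
Step 5: prey: 0+0-0=0; pred: 37+0-18=19
Step 6: prey: 0+0-0=0; pred: 19+0-9=10

Answer: 0 10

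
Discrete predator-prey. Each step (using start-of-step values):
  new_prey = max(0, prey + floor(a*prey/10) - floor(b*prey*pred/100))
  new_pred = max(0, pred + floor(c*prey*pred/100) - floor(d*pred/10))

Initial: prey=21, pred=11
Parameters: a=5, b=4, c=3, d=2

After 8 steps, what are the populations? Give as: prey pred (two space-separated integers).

Step 1: prey: 21+10-9=22; pred: 11+6-2=15
Step 2: prey: 22+11-13=20; pred: 15+9-3=21
Step 3: prey: 20+10-16=14; pred: 21+12-4=29
Step 4: prey: 14+7-16=5; pred: 29+12-5=36
Step 5: prey: 5+2-7=0; pred: 36+5-7=34
Step 6: prey: 0+0-0=0; pred: 34+0-6=28
Step 7: prey: 0+0-0=0; pred: 28+0-5=23
Step 8: prey: 0+0-0=0; pred: 23+0-4=19

Answer: 0 19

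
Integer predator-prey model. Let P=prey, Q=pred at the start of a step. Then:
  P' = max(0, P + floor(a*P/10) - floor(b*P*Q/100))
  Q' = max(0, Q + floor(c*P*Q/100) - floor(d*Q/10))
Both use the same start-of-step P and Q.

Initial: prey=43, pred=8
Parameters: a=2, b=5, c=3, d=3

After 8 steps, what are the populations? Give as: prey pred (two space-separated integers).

Answer: 0 6

Derivation:
Step 1: prey: 43+8-17=34; pred: 8+10-2=16
Step 2: prey: 34+6-27=13; pred: 16+16-4=28
Step 3: prey: 13+2-18=0; pred: 28+10-8=30
Step 4: prey: 0+0-0=0; pred: 30+0-9=21
Step 5: prey: 0+0-0=0; pred: 21+0-6=15
Step 6: prey: 0+0-0=0; pred: 15+0-4=11
Step 7: prey: 0+0-0=0; pred: 11+0-3=8
Step 8: prey: 0+0-0=0; pred: 8+0-2=6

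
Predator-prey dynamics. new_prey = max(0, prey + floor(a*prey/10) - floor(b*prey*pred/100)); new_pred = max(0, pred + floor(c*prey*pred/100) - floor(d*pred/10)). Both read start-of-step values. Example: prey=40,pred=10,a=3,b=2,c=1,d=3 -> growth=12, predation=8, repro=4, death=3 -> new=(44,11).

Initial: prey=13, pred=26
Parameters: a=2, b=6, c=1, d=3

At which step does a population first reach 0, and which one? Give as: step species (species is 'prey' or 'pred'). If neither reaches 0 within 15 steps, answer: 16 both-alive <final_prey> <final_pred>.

Answer: 1 prey

Derivation:
Step 1: prey: 13+2-20=0; pred: 26+3-7=22
First extinction: prey at step 1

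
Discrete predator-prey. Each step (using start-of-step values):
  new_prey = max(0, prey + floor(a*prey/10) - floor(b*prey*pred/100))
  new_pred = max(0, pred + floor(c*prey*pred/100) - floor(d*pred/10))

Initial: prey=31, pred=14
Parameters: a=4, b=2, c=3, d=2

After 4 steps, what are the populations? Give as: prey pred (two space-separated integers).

Step 1: prey: 31+12-8=35; pred: 14+13-2=25
Step 2: prey: 35+14-17=32; pred: 25+26-5=46
Step 3: prey: 32+12-29=15; pred: 46+44-9=81
Step 4: prey: 15+6-24=0; pred: 81+36-16=101

Answer: 0 101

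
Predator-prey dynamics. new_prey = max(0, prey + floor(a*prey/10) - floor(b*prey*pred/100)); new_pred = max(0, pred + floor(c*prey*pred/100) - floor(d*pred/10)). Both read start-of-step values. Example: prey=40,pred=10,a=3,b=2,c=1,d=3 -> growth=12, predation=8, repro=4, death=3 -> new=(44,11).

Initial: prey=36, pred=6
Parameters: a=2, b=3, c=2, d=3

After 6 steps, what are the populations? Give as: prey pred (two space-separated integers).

Step 1: prey: 36+7-6=37; pred: 6+4-1=9
Step 2: prey: 37+7-9=35; pred: 9+6-2=13
Step 3: prey: 35+7-13=29; pred: 13+9-3=19
Step 4: prey: 29+5-16=18; pred: 19+11-5=25
Step 5: prey: 18+3-13=8; pred: 25+9-7=27
Step 6: prey: 8+1-6=3; pred: 27+4-8=23

Answer: 3 23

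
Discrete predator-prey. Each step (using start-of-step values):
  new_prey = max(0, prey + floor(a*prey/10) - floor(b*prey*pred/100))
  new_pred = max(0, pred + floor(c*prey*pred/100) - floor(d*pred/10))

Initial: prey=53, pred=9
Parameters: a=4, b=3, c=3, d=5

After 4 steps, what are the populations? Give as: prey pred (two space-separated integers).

Step 1: prey: 53+21-14=60; pred: 9+14-4=19
Step 2: prey: 60+24-34=50; pred: 19+34-9=44
Step 3: prey: 50+20-66=4; pred: 44+66-22=88
Step 4: prey: 4+1-10=0; pred: 88+10-44=54

Answer: 0 54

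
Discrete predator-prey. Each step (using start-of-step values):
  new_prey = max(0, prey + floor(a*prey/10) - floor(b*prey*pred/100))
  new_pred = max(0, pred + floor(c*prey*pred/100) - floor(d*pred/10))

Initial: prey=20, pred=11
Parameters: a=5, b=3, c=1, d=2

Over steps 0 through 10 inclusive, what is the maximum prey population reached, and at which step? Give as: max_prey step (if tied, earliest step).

Answer: 42 5

Derivation:
Step 1: prey: 20+10-6=24; pred: 11+2-2=11
Step 2: prey: 24+12-7=29; pred: 11+2-2=11
Step 3: prey: 29+14-9=34; pred: 11+3-2=12
Step 4: prey: 34+17-12=39; pred: 12+4-2=14
Step 5: prey: 39+19-16=42; pred: 14+5-2=17
Step 6: prey: 42+21-21=42; pred: 17+7-3=21
Step 7: prey: 42+21-26=37; pred: 21+8-4=25
Step 8: prey: 37+18-27=28; pred: 25+9-5=29
Step 9: prey: 28+14-24=18; pred: 29+8-5=32
Step 10: prey: 18+9-17=10; pred: 32+5-6=31
Max prey = 42 at step 5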